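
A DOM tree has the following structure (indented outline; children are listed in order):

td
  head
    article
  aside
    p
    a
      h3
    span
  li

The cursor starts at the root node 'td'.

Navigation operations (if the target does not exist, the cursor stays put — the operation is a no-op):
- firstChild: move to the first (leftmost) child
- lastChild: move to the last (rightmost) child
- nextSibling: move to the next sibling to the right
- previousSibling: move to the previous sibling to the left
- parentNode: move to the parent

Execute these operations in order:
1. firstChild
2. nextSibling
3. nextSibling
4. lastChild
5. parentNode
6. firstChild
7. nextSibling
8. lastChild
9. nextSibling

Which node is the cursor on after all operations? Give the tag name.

Answer: span

Derivation:
After 1 (firstChild): head
After 2 (nextSibling): aside
After 3 (nextSibling): li
After 4 (lastChild): li (no-op, stayed)
After 5 (parentNode): td
After 6 (firstChild): head
After 7 (nextSibling): aside
After 8 (lastChild): span
After 9 (nextSibling): span (no-op, stayed)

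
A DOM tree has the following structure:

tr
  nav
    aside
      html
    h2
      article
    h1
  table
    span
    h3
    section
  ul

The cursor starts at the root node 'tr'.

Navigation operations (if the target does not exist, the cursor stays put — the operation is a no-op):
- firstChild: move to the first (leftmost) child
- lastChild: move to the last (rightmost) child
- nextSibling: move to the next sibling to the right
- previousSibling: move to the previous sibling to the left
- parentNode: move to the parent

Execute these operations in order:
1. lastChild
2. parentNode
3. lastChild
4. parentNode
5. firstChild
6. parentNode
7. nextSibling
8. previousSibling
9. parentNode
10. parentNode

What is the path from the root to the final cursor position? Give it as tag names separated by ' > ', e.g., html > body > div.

After 1 (lastChild): ul
After 2 (parentNode): tr
After 3 (lastChild): ul
After 4 (parentNode): tr
After 5 (firstChild): nav
After 6 (parentNode): tr
After 7 (nextSibling): tr (no-op, stayed)
After 8 (previousSibling): tr (no-op, stayed)
After 9 (parentNode): tr (no-op, stayed)
After 10 (parentNode): tr (no-op, stayed)

Answer: tr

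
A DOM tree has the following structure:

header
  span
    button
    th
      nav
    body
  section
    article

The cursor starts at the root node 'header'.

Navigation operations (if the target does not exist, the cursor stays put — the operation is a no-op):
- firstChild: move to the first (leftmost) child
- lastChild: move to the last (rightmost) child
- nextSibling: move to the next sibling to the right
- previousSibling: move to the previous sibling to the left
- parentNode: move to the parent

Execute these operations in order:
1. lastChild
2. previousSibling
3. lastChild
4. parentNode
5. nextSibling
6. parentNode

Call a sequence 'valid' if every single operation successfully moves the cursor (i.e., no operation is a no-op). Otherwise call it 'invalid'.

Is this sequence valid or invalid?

After 1 (lastChild): section
After 2 (previousSibling): span
After 3 (lastChild): body
After 4 (parentNode): span
After 5 (nextSibling): section
After 6 (parentNode): header

Answer: valid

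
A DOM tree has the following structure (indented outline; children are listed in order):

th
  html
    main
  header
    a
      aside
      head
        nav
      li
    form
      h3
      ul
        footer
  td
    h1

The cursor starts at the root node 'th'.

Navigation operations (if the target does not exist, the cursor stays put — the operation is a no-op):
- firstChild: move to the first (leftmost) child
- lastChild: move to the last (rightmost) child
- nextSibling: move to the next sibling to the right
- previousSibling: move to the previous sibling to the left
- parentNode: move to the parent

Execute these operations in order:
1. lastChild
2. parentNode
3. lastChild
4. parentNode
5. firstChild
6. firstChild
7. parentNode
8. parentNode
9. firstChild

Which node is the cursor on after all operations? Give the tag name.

Answer: html

Derivation:
After 1 (lastChild): td
After 2 (parentNode): th
After 3 (lastChild): td
After 4 (parentNode): th
After 5 (firstChild): html
After 6 (firstChild): main
After 7 (parentNode): html
After 8 (parentNode): th
After 9 (firstChild): html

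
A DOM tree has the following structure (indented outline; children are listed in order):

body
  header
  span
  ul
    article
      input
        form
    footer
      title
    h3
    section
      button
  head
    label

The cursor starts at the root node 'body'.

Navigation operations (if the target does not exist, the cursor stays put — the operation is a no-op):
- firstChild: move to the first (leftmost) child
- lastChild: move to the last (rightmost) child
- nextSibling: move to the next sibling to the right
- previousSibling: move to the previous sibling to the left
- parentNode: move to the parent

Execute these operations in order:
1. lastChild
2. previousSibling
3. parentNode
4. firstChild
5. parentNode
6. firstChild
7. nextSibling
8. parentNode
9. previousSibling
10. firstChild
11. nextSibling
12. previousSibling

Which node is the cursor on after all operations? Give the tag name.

After 1 (lastChild): head
After 2 (previousSibling): ul
After 3 (parentNode): body
After 4 (firstChild): header
After 5 (parentNode): body
After 6 (firstChild): header
After 7 (nextSibling): span
After 8 (parentNode): body
After 9 (previousSibling): body (no-op, stayed)
After 10 (firstChild): header
After 11 (nextSibling): span
After 12 (previousSibling): header

Answer: header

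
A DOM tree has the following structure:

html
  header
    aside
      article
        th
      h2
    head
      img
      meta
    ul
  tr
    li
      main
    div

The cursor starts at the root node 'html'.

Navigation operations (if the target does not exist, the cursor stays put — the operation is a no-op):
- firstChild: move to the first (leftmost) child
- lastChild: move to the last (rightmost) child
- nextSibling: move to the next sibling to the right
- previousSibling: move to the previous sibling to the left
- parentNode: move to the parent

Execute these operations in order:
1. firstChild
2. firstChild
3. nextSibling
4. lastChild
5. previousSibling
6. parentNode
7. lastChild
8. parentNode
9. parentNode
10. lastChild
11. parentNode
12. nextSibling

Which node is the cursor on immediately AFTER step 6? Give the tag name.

Answer: head

Derivation:
After 1 (firstChild): header
After 2 (firstChild): aside
After 3 (nextSibling): head
After 4 (lastChild): meta
After 5 (previousSibling): img
After 6 (parentNode): head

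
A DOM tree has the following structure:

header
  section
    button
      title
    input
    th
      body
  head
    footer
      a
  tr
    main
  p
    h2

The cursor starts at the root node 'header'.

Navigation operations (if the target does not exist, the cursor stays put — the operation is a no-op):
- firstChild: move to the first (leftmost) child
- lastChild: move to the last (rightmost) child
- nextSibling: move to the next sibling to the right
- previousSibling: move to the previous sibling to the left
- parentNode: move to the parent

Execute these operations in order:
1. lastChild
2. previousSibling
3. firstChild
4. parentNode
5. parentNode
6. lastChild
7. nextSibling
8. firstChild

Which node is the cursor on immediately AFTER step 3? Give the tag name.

Answer: main

Derivation:
After 1 (lastChild): p
After 2 (previousSibling): tr
After 3 (firstChild): main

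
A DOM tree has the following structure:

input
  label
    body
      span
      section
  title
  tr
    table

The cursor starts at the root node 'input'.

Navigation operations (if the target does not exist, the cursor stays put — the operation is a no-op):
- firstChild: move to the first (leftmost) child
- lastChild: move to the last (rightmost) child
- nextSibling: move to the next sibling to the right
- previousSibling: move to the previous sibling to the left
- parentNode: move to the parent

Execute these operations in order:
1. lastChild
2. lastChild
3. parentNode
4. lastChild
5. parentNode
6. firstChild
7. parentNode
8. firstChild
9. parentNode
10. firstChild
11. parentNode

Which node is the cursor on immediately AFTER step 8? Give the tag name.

After 1 (lastChild): tr
After 2 (lastChild): table
After 3 (parentNode): tr
After 4 (lastChild): table
After 5 (parentNode): tr
After 6 (firstChild): table
After 7 (parentNode): tr
After 8 (firstChild): table

Answer: table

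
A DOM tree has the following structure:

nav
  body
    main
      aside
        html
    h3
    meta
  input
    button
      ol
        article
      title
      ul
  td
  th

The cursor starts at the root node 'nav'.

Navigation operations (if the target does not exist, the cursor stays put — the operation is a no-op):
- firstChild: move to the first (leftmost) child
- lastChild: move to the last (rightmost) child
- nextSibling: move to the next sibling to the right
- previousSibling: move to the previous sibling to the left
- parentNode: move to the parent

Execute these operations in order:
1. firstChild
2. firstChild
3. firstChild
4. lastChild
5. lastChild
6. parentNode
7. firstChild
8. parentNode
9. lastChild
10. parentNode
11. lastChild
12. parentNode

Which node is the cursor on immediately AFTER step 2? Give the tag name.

Answer: main

Derivation:
After 1 (firstChild): body
After 2 (firstChild): main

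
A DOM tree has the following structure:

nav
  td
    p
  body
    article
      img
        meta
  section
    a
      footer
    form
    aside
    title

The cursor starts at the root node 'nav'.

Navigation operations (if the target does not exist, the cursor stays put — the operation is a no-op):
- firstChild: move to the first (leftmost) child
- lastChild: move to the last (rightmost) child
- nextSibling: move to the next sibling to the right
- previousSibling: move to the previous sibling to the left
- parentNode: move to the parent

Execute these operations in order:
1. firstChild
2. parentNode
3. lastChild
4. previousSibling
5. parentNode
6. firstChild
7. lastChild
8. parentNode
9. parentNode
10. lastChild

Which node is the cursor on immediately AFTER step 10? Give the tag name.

Answer: section

Derivation:
After 1 (firstChild): td
After 2 (parentNode): nav
After 3 (lastChild): section
After 4 (previousSibling): body
After 5 (parentNode): nav
After 6 (firstChild): td
After 7 (lastChild): p
After 8 (parentNode): td
After 9 (parentNode): nav
After 10 (lastChild): section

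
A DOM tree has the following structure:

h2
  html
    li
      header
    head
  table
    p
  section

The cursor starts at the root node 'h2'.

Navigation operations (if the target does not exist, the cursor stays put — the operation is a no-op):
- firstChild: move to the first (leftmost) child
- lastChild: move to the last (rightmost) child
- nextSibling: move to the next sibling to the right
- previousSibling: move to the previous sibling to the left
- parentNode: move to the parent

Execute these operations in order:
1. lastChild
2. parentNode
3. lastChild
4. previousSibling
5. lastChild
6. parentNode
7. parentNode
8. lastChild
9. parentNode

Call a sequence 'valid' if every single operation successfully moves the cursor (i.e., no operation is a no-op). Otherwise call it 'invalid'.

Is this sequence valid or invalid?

Answer: valid

Derivation:
After 1 (lastChild): section
After 2 (parentNode): h2
After 3 (lastChild): section
After 4 (previousSibling): table
After 5 (lastChild): p
After 6 (parentNode): table
After 7 (parentNode): h2
After 8 (lastChild): section
After 9 (parentNode): h2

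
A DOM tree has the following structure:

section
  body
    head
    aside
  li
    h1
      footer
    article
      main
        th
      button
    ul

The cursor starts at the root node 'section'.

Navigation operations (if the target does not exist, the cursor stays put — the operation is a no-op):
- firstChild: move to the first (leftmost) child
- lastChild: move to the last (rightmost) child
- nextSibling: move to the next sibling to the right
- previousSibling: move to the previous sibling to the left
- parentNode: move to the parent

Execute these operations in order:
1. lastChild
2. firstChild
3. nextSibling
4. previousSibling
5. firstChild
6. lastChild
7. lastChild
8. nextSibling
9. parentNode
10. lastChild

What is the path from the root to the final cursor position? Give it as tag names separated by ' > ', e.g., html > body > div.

Answer: section > li > h1 > footer

Derivation:
After 1 (lastChild): li
After 2 (firstChild): h1
After 3 (nextSibling): article
After 4 (previousSibling): h1
After 5 (firstChild): footer
After 6 (lastChild): footer (no-op, stayed)
After 7 (lastChild): footer (no-op, stayed)
After 8 (nextSibling): footer (no-op, stayed)
After 9 (parentNode): h1
After 10 (lastChild): footer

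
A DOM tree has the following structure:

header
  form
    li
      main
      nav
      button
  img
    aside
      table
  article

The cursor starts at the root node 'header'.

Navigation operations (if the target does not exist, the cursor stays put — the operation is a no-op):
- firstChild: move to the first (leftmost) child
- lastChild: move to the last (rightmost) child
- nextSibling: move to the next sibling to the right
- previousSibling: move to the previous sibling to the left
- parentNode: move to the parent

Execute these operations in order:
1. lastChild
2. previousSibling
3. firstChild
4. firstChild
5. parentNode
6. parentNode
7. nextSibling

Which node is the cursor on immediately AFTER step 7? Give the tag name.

After 1 (lastChild): article
After 2 (previousSibling): img
After 3 (firstChild): aside
After 4 (firstChild): table
After 5 (parentNode): aside
After 6 (parentNode): img
After 7 (nextSibling): article

Answer: article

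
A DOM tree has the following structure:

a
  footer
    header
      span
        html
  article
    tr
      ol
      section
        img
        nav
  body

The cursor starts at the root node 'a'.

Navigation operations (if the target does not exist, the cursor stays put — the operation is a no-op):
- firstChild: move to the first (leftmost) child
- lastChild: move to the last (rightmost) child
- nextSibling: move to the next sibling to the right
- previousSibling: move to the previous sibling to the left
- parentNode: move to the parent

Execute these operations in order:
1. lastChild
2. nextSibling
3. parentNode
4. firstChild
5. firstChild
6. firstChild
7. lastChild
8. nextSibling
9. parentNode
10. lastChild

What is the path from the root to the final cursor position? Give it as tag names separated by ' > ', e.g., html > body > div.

After 1 (lastChild): body
After 2 (nextSibling): body (no-op, stayed)
After 3 (parentNode): a
After 4 (firstChild): footer
After 5 (firstChild): header
After 6 (firstChild): span
After 7 (lastChild): html
After 8 (nextSibling): html (no-op, stayed)
After 9 (parentNode): span
After 10 (lastChild): html

Answer: a > footer > header > span > html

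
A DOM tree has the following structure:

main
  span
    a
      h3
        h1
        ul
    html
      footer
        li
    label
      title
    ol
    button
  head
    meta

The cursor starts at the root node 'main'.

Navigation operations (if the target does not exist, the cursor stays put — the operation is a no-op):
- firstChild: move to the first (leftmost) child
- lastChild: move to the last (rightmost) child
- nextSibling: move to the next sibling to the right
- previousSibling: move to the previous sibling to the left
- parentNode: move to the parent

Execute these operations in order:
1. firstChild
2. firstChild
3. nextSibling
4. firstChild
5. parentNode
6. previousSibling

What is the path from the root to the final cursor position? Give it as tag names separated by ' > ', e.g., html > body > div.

After 1 (firstChild): span
After 2 (firstChild): a
After 3 (nextSibling): html
After 4 (firstChild): footer
After 5 (parentNode): html
After 6 (previousSibling): a

Answer: main > span > a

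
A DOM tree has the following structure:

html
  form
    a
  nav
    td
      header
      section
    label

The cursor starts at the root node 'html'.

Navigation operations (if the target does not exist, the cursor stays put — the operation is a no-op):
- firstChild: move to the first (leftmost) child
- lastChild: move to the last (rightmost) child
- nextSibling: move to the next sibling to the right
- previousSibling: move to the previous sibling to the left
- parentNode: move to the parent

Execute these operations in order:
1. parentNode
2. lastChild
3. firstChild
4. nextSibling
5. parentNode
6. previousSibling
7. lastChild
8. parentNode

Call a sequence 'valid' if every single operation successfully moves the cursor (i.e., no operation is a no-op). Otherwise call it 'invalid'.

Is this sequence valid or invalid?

Answer: invalid

Derivation:
After 1 (parentNode): html (no-op, stayed)
After 2 (lastChild): nav
After 3 (firstChild): td
After 4 (nextSibling): label
After 5 (parentNode): nav
After 6 (previousSibling): form
After 7 (lastChild): a
After 8 (parentNode): form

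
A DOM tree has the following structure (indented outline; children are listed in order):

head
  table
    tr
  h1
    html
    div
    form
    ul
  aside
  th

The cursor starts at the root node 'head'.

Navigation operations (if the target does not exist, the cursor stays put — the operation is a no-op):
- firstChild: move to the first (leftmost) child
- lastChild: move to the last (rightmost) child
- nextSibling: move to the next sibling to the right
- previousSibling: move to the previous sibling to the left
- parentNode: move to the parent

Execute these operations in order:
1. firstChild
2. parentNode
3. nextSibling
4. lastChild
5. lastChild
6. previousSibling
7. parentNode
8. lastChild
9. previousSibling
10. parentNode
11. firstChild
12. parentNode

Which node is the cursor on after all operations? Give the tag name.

Answer: head

Derivation:
After 1 (firstChild): table
After 2 (parentNode): head
After 3 (nextSibling): head (no-op, stayed)
After 4 (lastChild): th
After 5 (lastChild): th (no-op, stayed)
After 6 (previousSibling): aside
After 7 (parentNode): head
After 8 (lastChild): th
After 9 (previousSibling): aside
After 10 (parentNode): head
After 11 (firstChild): table
After 12 (parentNode): head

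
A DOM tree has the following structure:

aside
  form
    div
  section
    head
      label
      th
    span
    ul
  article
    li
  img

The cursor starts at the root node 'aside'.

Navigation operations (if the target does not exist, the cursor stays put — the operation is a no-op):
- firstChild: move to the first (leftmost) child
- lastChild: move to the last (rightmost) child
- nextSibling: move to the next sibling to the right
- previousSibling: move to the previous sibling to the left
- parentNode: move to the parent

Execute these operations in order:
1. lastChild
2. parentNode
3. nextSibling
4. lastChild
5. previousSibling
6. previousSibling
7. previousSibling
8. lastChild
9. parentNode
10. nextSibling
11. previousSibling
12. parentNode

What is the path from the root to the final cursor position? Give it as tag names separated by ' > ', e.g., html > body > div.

Answer: aside

Derivation:
After 1 (lastChild): img
After 2 (parentNode): aside
After 3 (nextSibling): aside (no-op, stayed)
After 4 (lastChild): img
After 5 (previousSibling): article
After 6 (previousSibling): section
After 7 (previousSibling): form
After 8 (lastChild): div
After 9 (parentNode): form
After 10 (nextSibling): section
After 11 (previousSibling): form
After 12 (parentNode): aside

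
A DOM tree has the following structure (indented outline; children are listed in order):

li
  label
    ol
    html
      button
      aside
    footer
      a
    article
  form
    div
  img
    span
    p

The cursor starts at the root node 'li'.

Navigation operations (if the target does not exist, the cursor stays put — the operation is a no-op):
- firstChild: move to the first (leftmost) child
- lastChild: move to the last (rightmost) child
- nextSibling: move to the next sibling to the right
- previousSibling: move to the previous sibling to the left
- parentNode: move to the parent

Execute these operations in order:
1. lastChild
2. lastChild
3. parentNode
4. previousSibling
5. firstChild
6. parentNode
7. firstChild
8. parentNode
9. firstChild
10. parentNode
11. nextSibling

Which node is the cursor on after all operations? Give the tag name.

Answer: img

Derivation:
After 1 (lastChild): img
After 2 (lastChild): p
After 3 (parentNode): img
After 4 (previousSibling): form
After 5 (firstChild): div
After 6 (parentNode): form
After 7 (firstChild): div
After 8 (parentNode): form
After 9 (firstChild): div
After 10 (parentNode): form
After 11 (nextSibling): img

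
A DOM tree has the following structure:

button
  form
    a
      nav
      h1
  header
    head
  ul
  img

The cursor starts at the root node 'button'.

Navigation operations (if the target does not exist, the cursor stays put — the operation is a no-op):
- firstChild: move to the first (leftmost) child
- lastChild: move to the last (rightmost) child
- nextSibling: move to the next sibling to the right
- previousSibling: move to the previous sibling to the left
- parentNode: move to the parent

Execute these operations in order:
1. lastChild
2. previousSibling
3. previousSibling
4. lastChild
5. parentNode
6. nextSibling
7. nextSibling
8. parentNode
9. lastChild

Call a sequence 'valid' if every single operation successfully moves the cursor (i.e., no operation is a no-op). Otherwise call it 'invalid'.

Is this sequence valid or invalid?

Answer: valid

Derivation:
After 1 (lastChild): img
After 2 (previousSibling): ul
After 3 (previousSibling): header
After 4 (lastChild): head
After 5 (parentNode): header
After 6 (nextSibling): ul
After 7 (nextSibling): img
After 8 (parentNode): button
After 9 (lastChild): img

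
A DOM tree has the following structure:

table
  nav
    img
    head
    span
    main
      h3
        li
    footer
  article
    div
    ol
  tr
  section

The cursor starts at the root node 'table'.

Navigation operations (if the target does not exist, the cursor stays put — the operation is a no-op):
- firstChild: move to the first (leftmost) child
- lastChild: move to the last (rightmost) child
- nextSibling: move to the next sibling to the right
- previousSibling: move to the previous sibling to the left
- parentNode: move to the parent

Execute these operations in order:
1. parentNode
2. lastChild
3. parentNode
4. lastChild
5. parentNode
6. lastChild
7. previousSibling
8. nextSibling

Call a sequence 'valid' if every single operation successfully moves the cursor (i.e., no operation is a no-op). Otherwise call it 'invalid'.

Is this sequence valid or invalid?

After 1 (parentNode): table (no-op, stayed)
After 2 (lastChild): section
After 3 (parentNode): table
After 4 (lastChild): section
After 5 (parentNode): table
After 6 (lastChild): section
After 7 (previousSibling): tr
After 8 (nextSibling): section

Answer: invalid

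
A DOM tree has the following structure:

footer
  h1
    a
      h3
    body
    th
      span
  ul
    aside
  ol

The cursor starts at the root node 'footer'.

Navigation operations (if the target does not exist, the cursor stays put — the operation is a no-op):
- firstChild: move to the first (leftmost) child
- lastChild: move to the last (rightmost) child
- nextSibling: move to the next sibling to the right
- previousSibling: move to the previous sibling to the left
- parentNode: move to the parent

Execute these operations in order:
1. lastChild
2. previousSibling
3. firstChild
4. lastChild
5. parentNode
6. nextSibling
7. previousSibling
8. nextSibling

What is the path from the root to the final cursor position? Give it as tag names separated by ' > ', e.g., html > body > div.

Answer: footer > ol

Derivation:
After 1 (lastChild): ol
After 2 (previousSibling): ul
After 3 (firstChild): aside
After 4 (lastChild): aside (no-op, stayed)
After 5 (parentNode): ul
After 6 (nextSibling): ol
After 7 (previousSibling): ul
After 8 (nextSibling): ol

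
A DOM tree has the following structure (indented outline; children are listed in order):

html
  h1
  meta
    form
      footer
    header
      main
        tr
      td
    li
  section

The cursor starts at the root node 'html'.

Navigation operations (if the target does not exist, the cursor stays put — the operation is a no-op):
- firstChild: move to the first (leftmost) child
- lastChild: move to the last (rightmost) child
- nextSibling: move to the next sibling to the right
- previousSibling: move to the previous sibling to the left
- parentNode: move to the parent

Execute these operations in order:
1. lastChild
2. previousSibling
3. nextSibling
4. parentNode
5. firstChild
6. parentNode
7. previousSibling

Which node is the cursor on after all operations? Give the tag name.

After 1 (lastChild): section
After 2 (previousSibling): meta
After 3 (nextSibling): section
After 4 (parentNode): html
After 5 (firstChild): h1
After 6 (parentNode): html
After 7 (previousSibling): html (no-op, stayed)

Answer: html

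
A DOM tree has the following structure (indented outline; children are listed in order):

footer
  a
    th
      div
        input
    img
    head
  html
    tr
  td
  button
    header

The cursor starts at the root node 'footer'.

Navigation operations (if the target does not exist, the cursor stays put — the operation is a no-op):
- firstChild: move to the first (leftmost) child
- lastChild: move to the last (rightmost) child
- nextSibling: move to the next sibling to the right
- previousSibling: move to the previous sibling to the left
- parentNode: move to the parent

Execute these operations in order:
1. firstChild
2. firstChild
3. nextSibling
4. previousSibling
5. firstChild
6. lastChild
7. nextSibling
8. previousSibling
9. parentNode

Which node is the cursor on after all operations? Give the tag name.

Answer: div

Derivation:
After 1 (firstChild): a
After 2 (firstChild): th
After 3 (nextSibling): img
After 4 (previousSibling): th
After 5 (firstChild): div
After 6 (lastChild): input
After 7 (nextSibling): input (no-op, stayed)
After 8 (previousSibling): input (no-op, stayed)
After 9 (parentNode): div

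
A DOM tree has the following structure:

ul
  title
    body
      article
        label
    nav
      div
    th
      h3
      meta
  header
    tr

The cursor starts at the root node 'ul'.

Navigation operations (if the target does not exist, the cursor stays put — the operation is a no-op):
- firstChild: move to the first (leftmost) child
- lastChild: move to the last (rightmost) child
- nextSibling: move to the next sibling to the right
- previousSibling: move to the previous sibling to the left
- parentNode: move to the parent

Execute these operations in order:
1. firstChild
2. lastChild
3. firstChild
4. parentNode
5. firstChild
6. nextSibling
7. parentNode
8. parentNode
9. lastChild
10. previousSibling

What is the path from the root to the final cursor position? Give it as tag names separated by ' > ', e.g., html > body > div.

After 1 (firstChild): title
After 2 (lastChild): th
After 3 (firstChild): h3
After 4 (parentNode): th
After 5 (firstChild): h3
After 6 (nextSibling): meta
After 7 (parentNode): th
After 8 (parentNode): title
After 9 (lastChild): th
After 10 (previousSibling): nav

Answer: ul > title > nav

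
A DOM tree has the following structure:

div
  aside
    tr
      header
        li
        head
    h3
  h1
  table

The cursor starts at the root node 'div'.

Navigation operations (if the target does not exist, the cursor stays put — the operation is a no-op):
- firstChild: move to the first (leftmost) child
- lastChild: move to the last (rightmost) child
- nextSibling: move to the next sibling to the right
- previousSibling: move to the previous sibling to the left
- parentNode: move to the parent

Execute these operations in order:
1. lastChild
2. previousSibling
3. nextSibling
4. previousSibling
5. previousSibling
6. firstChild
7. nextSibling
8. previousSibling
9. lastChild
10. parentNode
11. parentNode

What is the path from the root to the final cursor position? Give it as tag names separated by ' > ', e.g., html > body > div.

Answer: div > aside

Derivation:
After 1 (lastChild): table
After 2 (previousSibling): h1
After 3 (nextSibling): table
After 4 (previousSibling): h1
After 5 (previousSibling): aside
After 6 (firstChild): tr
After 7 (nextSibling): h3
After 8 (previousSibling): tr
After 9 (lastChild): header
After 10 (parentNode): tr
After 11 (parentNode): aside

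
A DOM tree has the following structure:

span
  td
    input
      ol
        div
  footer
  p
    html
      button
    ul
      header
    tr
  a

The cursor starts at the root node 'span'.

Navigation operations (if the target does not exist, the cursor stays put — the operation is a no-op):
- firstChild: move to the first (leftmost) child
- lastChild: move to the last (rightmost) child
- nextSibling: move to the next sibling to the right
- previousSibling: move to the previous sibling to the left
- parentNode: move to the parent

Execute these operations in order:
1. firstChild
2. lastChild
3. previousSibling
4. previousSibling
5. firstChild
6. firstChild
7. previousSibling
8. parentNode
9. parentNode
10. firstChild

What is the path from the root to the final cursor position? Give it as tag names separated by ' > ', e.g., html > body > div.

After 1 (firstChild): td
After 2 (lastChild): input
After 3 (previousSibling): input (no-op, stayed)
After 4 (previousSibling): input (no-op, stayed)
After 5 (firstChild): ol
After 6 (firstChild): div
After 7 (previousSibling): div (no-op, stayed)
After 8 (parentNode): ol
After 9 (parentNode): input
After 10 (firstChild): ol

Answer: span > td > input > ol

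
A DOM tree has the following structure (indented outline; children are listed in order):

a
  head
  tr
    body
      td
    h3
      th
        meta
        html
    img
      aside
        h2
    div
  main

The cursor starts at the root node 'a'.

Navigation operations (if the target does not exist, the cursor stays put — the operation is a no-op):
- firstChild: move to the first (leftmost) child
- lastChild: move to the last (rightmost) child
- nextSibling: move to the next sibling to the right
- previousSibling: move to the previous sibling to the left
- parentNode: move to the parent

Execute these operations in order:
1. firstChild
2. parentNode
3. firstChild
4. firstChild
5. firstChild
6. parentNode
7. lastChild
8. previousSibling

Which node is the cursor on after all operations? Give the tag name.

After 1 (firstChild): head
After 2 (parentNode): a
After 3 (firstChild): head
After 4 (firstChild): head (no-op, stayed)
After 5 (firstChild): head (no-op, stayed)
After 6 (parentNode): a
After 7 (lastChild): main
After 8 (previousSibling): tr

Answer: tr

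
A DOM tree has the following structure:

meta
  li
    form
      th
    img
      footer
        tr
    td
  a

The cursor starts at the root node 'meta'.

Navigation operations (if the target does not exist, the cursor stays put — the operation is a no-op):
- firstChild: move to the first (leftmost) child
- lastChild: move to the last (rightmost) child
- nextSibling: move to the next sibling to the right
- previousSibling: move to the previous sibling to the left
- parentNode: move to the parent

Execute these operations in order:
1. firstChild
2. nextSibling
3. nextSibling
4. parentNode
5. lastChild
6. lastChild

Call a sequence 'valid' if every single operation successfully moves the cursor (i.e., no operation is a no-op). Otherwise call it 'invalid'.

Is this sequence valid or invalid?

After 1 (firstChild): li
After 2 (nextSibling): a
After 3 (nextSibling): a (no-op, stayed)
After 4 (parentNode): meta
After 5 (lastChild): a
After 6 (lastChild): a (no-op, stayed)

Answer: invalid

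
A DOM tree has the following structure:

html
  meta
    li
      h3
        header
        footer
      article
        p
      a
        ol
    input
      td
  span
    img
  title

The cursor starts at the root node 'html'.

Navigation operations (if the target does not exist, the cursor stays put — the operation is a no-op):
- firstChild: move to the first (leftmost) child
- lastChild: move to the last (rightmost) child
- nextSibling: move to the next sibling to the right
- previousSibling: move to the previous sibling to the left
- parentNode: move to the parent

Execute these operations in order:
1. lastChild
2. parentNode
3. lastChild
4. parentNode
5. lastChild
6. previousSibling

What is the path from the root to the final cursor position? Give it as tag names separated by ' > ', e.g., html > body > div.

After 1 (lastChild): title
After 2 (parentNode): html
After 3 (lastChild): title
After 4 (parentNode): html
After 5 (lastChild): title
After 6 (previousSibling): span

Answer: html > span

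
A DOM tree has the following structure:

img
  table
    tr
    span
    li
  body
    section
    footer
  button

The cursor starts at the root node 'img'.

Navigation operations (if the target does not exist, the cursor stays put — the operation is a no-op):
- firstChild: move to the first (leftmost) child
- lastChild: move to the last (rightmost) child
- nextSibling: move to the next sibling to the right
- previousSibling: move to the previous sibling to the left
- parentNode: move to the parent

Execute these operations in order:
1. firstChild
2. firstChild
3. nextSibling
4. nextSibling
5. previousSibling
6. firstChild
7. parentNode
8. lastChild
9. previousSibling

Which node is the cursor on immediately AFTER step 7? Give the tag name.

Answer: table

Derivation:
After 1 (firstChild): table
After 2 (firstChild): tr
After 3 (nextSibling): span
After 4 (nextSibling): li
After 5 (previousSibling): span
After 6 (firstChild): span (no-op, stayed)
After 7 (parentNode): table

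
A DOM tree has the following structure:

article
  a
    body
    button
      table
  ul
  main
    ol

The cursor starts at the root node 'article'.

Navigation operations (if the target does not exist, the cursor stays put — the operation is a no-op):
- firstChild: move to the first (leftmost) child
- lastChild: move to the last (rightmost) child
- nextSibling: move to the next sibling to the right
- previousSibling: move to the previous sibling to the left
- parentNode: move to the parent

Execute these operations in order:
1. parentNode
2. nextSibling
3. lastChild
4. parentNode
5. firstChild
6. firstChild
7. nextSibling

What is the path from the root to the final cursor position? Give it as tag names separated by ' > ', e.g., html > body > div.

After 1 (parentNode): article (no-op, stayed)
After 2 (nextSibling): article (no-op, stayed)
After 3 (lastChild): main
After 4 (parentNode): article
After 5 (firstChild): a
After 6 (firstChild): body
After 7 (nextSibling): button

Answer: article > a > button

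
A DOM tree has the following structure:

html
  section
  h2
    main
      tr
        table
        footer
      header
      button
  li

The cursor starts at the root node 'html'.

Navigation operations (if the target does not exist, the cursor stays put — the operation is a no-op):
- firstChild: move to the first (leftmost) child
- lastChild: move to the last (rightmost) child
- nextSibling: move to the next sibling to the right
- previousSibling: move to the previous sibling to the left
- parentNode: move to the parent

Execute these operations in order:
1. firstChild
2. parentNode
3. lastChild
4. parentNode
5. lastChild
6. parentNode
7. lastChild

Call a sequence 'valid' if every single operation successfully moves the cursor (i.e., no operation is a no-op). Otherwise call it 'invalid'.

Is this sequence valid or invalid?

After 1 (firstChild): section
After 2 (parentNode): html
After 3 (lastChild): li
After 4 (parentNode): html
After 5 (lastChild): li
After 6 (parentNode): html
After 7 (lastChild): li

Answer: valid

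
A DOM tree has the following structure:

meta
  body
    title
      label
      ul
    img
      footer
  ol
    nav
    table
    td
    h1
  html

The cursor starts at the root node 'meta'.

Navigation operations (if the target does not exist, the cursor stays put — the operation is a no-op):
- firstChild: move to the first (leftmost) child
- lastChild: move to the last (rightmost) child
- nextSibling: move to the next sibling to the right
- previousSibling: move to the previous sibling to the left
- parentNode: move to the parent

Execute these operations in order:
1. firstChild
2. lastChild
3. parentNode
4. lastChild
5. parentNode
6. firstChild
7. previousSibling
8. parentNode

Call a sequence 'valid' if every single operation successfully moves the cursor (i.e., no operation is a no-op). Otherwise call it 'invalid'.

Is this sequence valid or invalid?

Answer: invalid

Derivation:
After 1 (firstChild): body
After 2 (lastChild): img
After 3 (parentNode): body
After 4 (lastChild): img
After 5 (parentNode): body
After 6 (firstChild): title
After 7 (previousSibling): title (no-op, stayed)
After 8 (parentNode): body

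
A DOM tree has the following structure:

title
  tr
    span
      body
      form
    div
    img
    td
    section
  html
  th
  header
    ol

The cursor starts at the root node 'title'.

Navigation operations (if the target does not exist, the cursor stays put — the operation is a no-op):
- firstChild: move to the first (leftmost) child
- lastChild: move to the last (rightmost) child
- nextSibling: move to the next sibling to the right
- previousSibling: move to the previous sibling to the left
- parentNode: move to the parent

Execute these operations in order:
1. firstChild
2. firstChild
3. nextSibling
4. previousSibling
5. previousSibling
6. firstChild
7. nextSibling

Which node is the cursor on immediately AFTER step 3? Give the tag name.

Answer: div

Derivation:
After 1 (firstChild): tr
After 2 (firstChild): span
After 3 (nextSibling): div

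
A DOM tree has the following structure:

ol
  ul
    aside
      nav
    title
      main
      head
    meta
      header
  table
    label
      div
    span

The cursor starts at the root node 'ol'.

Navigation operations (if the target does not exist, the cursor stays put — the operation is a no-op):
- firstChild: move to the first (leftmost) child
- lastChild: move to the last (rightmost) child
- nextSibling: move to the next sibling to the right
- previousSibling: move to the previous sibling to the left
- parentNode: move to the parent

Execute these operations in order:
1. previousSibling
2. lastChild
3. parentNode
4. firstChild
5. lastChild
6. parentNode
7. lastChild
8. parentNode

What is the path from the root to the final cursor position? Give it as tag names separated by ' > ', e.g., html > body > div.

After 1 (previousSibling): ol (no-op, stayed)
After 2 (lastChild): table
After 3 (parentNode): ol
After 4 (firstChild): ul
After 5 (lastChild): meta
After 6 (parentNode): ul
After 7 (lastChild): meta
After 8 (parentNode): ul

Answer: ol > ul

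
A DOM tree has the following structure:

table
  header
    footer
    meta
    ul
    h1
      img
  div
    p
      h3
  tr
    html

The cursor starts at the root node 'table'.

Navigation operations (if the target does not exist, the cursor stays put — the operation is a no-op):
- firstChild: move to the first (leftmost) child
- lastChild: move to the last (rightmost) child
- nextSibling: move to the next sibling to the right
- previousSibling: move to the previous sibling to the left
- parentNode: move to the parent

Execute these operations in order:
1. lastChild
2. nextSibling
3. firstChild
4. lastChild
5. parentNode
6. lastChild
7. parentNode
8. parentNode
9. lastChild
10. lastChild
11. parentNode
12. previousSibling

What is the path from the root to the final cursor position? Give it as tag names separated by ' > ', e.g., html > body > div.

After 1 (lastChild): tr
After 2 (nextSibling): tr (no-op, stayed)
After 3 (firstChild): html
After 4 (lastChild): html (no-op, stayed)
After 5 (parentNode): tr
After 6 (lastChild): html
After 7 (parentNode): tr
After 8 (parentNode): table
After 9 (lastChild): tr
After 10 (lastChild): html
After 11 (parentNode): tr
After 12 (previousSibling): div

Answer: table > div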